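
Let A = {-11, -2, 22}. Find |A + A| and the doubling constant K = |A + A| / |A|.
K = |A + A| / |A| = 6/3 = 2

Enumerate A + A = {a + b : a, b ∈ A}. With |A| = 3, there are |A|^2 = 9 ordered sum pairs; collecting distinct values, A + A = {-22, -13, -4, 11, 20, 44}, so |A + A| = 6. Thus K = 6/3 = 2. For comparison, the minimum possible |A + A| over all 3-element sets is 2·3 − 1 = 5 (so min K = 5/3), attained only by arithmetic progressions.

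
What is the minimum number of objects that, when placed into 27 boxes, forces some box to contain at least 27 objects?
n = (27 − 1)·27 + 1 = 703

By the generalised pigeonhole principle, to guarantee some box contains ≥ r objects we need more than (r − 1) · k objects total. Threshold: n = (r − 1) · k + 1. With r = 27 and k = 27: n = 26 · 27 + 1 = 702 + 1 = 703. For n = 702 = 26 · 27, we can put exactly 26 objects in every box, avoiding 27 in any single one — so 703 is tight.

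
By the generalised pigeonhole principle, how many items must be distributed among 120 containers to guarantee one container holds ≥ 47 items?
n = (47 − 1)·120 + 1 = 5521

By the generalised pigeonhole principle, to guarantee some box contains ≥ r objects we need more than (r − 1) · k objects total. Threshold: n = (r − 1) · k + 1. With r = 47 and k = 120: n = 46 · 120 + 1 = 5520 + 1 = 5521. For n = 5520 = 46 · 120, we can put exactly 46 objects in every box, avoiding 47 in any single one — so 5521 is tight.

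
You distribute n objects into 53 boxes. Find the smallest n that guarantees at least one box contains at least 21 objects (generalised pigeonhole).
n = (21 − 1)·53 + 1 = 1061

By the generalised pigeonhole principle, to guarantee some box contains ≥ r objects we need more than (r − 1) · k objects total. Threshold: n = (r − 1) · k + 1. With r = 21 and k = 53: n = 20 · 53 + 1 = 1060 + 1 = 1061. For n = 1060 = 20 · 53, we can put exactly 20 objects in every box, avoiding 21 in any single one — so 1061 is tight.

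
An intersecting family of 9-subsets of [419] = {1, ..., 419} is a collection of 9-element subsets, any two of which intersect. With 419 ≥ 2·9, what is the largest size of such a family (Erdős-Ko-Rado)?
max |F| = C(418, 8) = 21608403021078588

Erdős-Ko-Rado (1961): when n ≥ 2k, max |F| = C(n−1, k−1). The bound is attained by the star {A : i ∈ A} for any fixed i ∈ [n]. Here C(419−1, 9−1) = C(418, 8) = 21608403021078588.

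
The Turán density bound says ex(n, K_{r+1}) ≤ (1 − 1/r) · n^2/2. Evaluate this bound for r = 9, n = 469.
Turán density bound = (8/9) · 469^2/2 = 879844/9 ≈ 97760.4444

Turán's theorem: ex(n, K_{r+1}) is achieved by the complete r-partite Turán graph T(n, r) with parts as balanced as possible, and is at most (1 − 1/r) · n^2/2. For r = 9, n = 469: the density bound is (8/9) · 219961/2 = 879844/9 ≈ 97760.4444. The integer-valued extremum is e(T(469, 9)) = 97760, which is strictly less than the density bound 879844/9 since 9 ∤ 469 (the parts of T(469, 9) cannot all be equal).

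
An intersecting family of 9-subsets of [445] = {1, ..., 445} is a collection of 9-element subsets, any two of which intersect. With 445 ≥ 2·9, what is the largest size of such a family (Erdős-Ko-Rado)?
max |F| = C(444, 8) = 35156025913605597

Erdős-Ko-Rado (1961): when n ≥ 2k, max |F| = C(n−1, k−1). The bound is attained by the star {A : i ∈ A} for any fixed i ∈ [n]. Here C(445−1, 9−1) = C(444, 8) = 35156025913605597.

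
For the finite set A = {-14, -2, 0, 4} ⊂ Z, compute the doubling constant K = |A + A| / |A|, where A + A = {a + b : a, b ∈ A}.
K = |A + A| / |A| = 10/4 = 5/2

Enumerate A + A = {a + b : a, b ∈ A}. With |A| = 4, there are |A|^2 = 16 ordered sum pairs; collecting distinct values, A + A = {-28, -16, -14, -10, -4, -2, 0, 2, 4, 8}, so |A + A| = 10. Thus K = 10/4 = 5/2. For comparison, the minimum possible |A + A| over all 4-element sets is 2·4 − 1 = 7 (so min K = 7/4), attained only by arithmetic progressions.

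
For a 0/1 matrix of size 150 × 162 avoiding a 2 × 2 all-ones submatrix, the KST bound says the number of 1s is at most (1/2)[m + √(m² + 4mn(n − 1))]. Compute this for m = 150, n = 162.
z(150, 162; 2, 2) ≤ (1/2)[150 + √(150² + 4·150·162·161)] = (1/2)[150 + √15671700] = 2054.3749

Kővári–Sós–Turán: let r_1, ..., r_150 be the row sums and z = Σ r_i the total number of 1s. Each pair of columns can share at most one row with both entries 1 (else a 2×2 all-ones block appears), so Σ_i C(r_i, 2) ≤ C(162, 2) = 13041. By convexity Σ_i C(r_i, 2) ≥ 150·C(z/150, 2) = z(z − 150)/(2·150), giving z² − 150z − 150·162·161 ≤ 0 and hence z ≤ (1/2)[150 + √(22500 + 4·3912300)] = (1/2)[150 + √15671700] ≈ (1/2)(150 + 3958.7498) = 2054.3749.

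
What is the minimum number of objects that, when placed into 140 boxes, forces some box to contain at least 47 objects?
n = (47 − 1)·140 + 1 = 6441

By the generalised pigeonhole principle, to guarantee some box contains ≥ r objects we need more than (r − 1) · k objects total. Threshold: n = (r − 1) · k + 1. With r = 47 and k = 140: n = 46 · 140 + 1 = 6440 + 1 = 6441. For n = 6440 = 46 · 140, we can put exactly 46 objects in every box, avoiding 47 in any single one — so 6441 is tight.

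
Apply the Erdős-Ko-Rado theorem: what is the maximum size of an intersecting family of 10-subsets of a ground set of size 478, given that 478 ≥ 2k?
max |F| = C(477, 9) = 3265344427967623925

Erdős-Ko-Rado (1961): when n ≥ 2k, max |F| = C(n−1, k−1). The bound is attained by the star {A : i ∈ A} for any fixed i ∈ [n]. Here C(478−1, 10−1) = C(477, 9) = 3265344427967623925.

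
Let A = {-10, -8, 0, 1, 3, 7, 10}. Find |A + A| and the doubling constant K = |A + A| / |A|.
K = |A + A| / |A| = 24/7

Enumerate A + A = {a + b : a, b ∈ A}. With |A| = 7, there are |A|^2 = 49 ordered sum pairs; collecting distinct values, A + A = {-20, -18, -16, -10, -9, -8, -7, -5, -3, -1, 0, 1, 2, 3, 4, 6, 7, 8, 10, 11, 13, 14, 17, 20}, so |A + A| = 24. Thus K = 24/7. For comparison, the minimum possible |A + A| over all 7-element sets is 2·7 − 1 = 13 (so min K = 13/7), attained only by arithmetic progressions.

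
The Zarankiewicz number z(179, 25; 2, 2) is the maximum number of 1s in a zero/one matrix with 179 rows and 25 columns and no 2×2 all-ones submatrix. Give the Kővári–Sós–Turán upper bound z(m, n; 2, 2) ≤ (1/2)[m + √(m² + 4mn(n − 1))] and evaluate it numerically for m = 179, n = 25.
z(179, 25; 2, 2) ≤ (1/2)[179 + √(179² + 4·179·25·24)] = (1/2)[179 + √461641] = 429.2208

Kővári–Sós–Turán: let r_1, ..., r_179 be the row sums and z = Σ r_i the total number of 1s. Each pair of columns can share at most one row with both entries 1 (else a 2×2 all-ones block appears), so Σ_i C(r_i, 2) ≤ C(25, 2) = 300. By convexity Σ_i C(r_i, 2) ≥ 179·C(z/179, 2) = z(z − 179)/(2·179), giving z² − 179z − 179·25·24 ≤ 0 and hence z ≤ (1/2)[179 + √(32041 + 4·107400)] = (1/2)[179 + √461641] ≈ (1/2)(179 + 679.4417) = 429.2208.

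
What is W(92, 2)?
W(92, 2) = 92 + 1 = 93

A 2-term AP is any pair of integers, so a monochromatic 2-AP exists iff some colour is used at least twice. With 92 colours, the colouring i ↦ i on {1, ..., 92} uses each colour once, avoiding any monochromatic pair, so W(92, 2) > 92. For {1, ..., 93}, pigeonhole forces two integers of the same colour, which form a monochromatic 2-AP. Hence W(92, 2) = 93.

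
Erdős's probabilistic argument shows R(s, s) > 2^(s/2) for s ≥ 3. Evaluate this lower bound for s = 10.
2^(10/2) = 32; so R(10, 10) > 32

Colour each edge of K_n uniformly at random with red/blue. The expected number of monochromatic K_10 is C(n, 10) · 2 · 2^(−C(10,2)). If C(n, 10) · 2^(1 − C(10,2)) < 1, then with positive probability no monochromatic K_10 exists, so R(10, 10) > n. The standard estimate C(n, 10) ≤ n^10/10! shows this inequality holds whenever n ≤ 2^(10/2) (since 10! · 2^(C(10,2) − 1) > 2^(10^2/2) ≥ n^10). Hence R(10, 10) > 2^(10/2) = 32.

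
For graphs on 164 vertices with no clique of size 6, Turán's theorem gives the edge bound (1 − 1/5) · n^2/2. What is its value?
Turán density bound = (4/5) · 164^2/2 = 53792/5 ≈ 10758.4

Turán's theorem: ex(n, K_{r+1}) is achieved by the complete r-partite Turán graph T(n, r) with parts as balanced as possible, and is at most (1 − 1/r) · n^2/2. For r = 5, n = 164: the density bound is (4/5) · 26896/2 = 53792/5 ≈ 10758.4. The integer-valued extremum is e(T(164, 5)) = 10758, which is strictly less than the density bound 53792/5 since 5 ∤ 164 (the parts of T(164, 5) cannot all be equal).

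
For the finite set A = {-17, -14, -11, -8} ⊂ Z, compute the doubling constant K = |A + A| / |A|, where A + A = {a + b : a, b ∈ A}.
K = |A + A| / |A| = 7/4

Enumerate A + A = {a + b : a, b ∈ A}. With |A| = 4, there are |A|^2 = 16 ordered sum pairs; collecting distinct values, A + A = {-34, -31, -28, -25, -22, -19, -16}, so |A + A| = 7. Thus K = 7/4. Here |A + A| = 2|A| − 1 = 7, the minimum possible — so K = 7/4 is minimal, which holds iff A is an arithmetic progression.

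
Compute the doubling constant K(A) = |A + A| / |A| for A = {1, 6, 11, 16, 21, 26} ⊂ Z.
K = |A + A| / |A| = 11/6

Enumerate A + A = {a + b : a, b ∈ A}. With |A| = 6, there are |A|^2 = 36 ordered sum pairs; collecting distinct values, A + A = {2, 7, 12, 17, 22, 27, 32, 37, 42, 47, 52}, so |A + A| = 11. Thus K = 11/6. Here |A + A| = 2|A| − 1 = 11, the minimum possible — so K = 11/6 is minimal, which holds iff A is an arithmetic progression.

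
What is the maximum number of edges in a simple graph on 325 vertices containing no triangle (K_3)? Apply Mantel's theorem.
ex(325, K_3) = ⌊325^2/4⌋ = 26406

Mantel (1907): a triangle-free graph on n vertices has at most ⌊n^2/4⌋ edges, with equality for the complete bipartite graph K_{⌊n/2⌋, ⌈n/2⌉}. For n = 325: ⌊325^2/4⌋ = ⌊105625/4⌋ = 26406. The extremal graph is K_{162, 163}, which has 162·163 = 26406 edges.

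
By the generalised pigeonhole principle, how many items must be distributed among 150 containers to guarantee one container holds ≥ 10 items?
n = (10 − 1)·150 + 1 = 1351

By the generalised pigeonhole principle, to guarantee some box contains ≥ r objects we need more than (r − 1) · k objects total. Threshold: n = (r − 1) · k + 1. With r = 10 and k = 150: n = 9 · 150 + 1 = 1350 + 1 = 1351. For n = 1350 = 9 · 150, we can put exactly 9 objects in every box, avoiding 10 in any single one — so 1351 is tight.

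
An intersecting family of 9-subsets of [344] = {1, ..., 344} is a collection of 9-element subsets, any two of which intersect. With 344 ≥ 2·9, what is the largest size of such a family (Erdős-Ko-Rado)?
max |F| = C(343, 8) = 4376415781435698

Erdős-Ko-Rado (1961): when n ≥ 2k, max |F| = C(n−1, k−1). The bound is attained by the star {A : i ∈ A} for any fixed i ∈ [n]. Here C(344−1, 9−1) = C(343, 8) = 4376415781435698.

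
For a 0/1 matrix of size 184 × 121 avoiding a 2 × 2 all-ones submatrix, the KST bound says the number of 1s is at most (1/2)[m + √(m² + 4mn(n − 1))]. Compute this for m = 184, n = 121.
z(184, 121; 2, 2) ≤ (1/2)[184 + √(184² + 4·184·121·120)] = (1/2)[184 + √10720576] = 1729.1145

Kővári–Sós–Turán: let r_1, ..., r_184 be the row sums and z = Σ r_i the total number of 1s. Each pair of columns can share at most one row with both entries 1 (else a 2×2 all-ones block appears), so Σ_i C(r_i, 2) ≤ C(121, 2) = 7260. By convexity Σ_i C(r_i, 2) ≥ 184·C(z/184, 2) = z(z − 184)/(2·184), giving z² − 184z − 184·121·120 ≤ 0 and hence z ≤ (1/2)[184 + √(33856 + 4·2671680)] = (1/2)[184 + √10720576] ≈ (1/2)(184 + 3274.2291) = 1729.1145.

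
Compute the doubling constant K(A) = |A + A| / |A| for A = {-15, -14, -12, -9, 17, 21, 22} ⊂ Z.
K = |A + A| / |A| = 25/7

Enumerate A + A = {a + b : a, b ∈ A}. With |A| = 7, there are |A|^2 = 49 ordered sum pairs; collecting distinct values, A + A = {-30, -29, -28, -27, -26, -24, -23, -21, -18, 2, 3, 5, 6, 7, 8, 9, 10, 12, 13, 34, 38, 39, 42, 43, 44}, so |A + A| = 25. Thus K = 25/7. For comparison, the minimum possible |A + A| over all 7-element sets is 2·7 − 1 = 13 (so min K = 13/7), attained only by arithmetic progressions.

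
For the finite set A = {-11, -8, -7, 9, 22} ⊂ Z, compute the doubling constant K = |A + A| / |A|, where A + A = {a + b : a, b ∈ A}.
K = |A + A| / |A| = 15/5 = 3

Enumerate A + A = {a + b : a, b ∈ A}. With |A| = 5, there are |A|^2 = 25 ordered sum pairs; collecting distinct values, A + A = {-22, -19, -18, -16, -15, -14, -2, 1, 2, 11, 14, 15, 18, 31, 44}, so |A + A| = 15. Thus K = 15/5 = 3. For comparison, the minimum possible |A + A| over all 5-element sets is 2·5 − 1 = 9 (so min K = 9/5), attained only by arithmetic progressions.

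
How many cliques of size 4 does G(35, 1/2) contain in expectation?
E[# K_4] = C(35, 4) · (1/2)^C(4, 2) = 52360 / 2^6 = 6545/8 = 818.125

For each 4-subset S of vertices (there are C(35, 4) = 52360 such S), let X_S = 1 if S induces a K_4 (all C(4, 2) = 6 edges present). Then P(X_S = 1) = (1/2)^6 = 1/64. By linearity of expectation, E[# K_4] = C(35, 4) · (1/2)^6 = 52360 / 64 = 6545/8 = 818.125.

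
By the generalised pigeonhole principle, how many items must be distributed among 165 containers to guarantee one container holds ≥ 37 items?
n = (37 − 1)·165 + 1 = 5941

By the generalised pigeonhole principle, to guarantee some box contains ≥ r objects we need more than (r − 1) · k objects total. Threshold: n = (r − 1) · k + 1. With r = 37 and k = 165: n = 36 · 165 + 1 = 5940 + 1 = 5941. For n = 5940 = 36 · 165, we can put exactly 36 objects in every box, avoiding 37 in any single one — so 5941 is tight.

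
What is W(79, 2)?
W(79, 2) = 79 + 1 = 80

A 2-term AP is any pair of integers, so a monochromatic 2-AP exists iff some colour is used at least twice. With 79 colours, the colouring i ↦ i on {1, ..., 79} uses each colour once, avoiding any monochromatic pair, so W(79, 2) > 79. For {1, ..., 80}, pigeonhole forces two integers of the same colour, which form a monochromatic 2-AP. Hence W(79, 2) = 80.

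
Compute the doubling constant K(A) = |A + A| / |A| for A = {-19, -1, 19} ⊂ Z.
K = |A + A| / |A| = 6/3 = 2

Enumerate A + A = {a + b : a, b ∈ A}. With |A| = 3, there are |A|^2 = 9 ordered sum pairs; collecting distinct values, A + A = {-38, -20, -2, 0, 18, 38}, so |A + A| = 6. Thus K = 6/3 = 2. For comparison, the minimum possible |A + A| over all 3-element sets is 2·3 − 1 = 5 (so min K = 5/3), attained only by arithmetic progressions.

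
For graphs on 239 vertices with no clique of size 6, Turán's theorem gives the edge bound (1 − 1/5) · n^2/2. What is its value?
Turán density bound = (4/5) · 239^2/2 = 114242/5 ≈ 22848.4

Turán's theorem: ex(n, K_{r+1}) is achieved by the complete r-partite Turán graph T(n, r) with parts as balanced as possible, and is at most (1 − 1/r) · n^2/2. For r = 5, n = 239: the density bound is (4/5) · 57121/2 = 114242/5 ≈ 22848.4. The integer-valued extremum is e(T(239, 5)) = 22848, which is strictly less than the density bound 114242/5 since 5 ∤ 239 (the parts of T(239, 5) cannot all be equal).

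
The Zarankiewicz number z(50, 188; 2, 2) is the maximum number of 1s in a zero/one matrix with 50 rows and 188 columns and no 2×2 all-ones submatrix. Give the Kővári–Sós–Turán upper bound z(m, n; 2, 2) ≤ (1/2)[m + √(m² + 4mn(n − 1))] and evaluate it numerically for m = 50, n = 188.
z(50, 188; 2, 2) ≤ (1/2)[50 + √(50² + 4·50·188·187)] = (1/2)[50 + √7033700] = 1351.0562

Kővári–Sós–Turán: let r_1, ..., r_50 be the row sums and z = Σ r_i the total number of 1s. Each pair of columns can share at most one row with both entries 1 (else a 2×2 all-ones block appears), so Σ_i C(r_i, 2) ≤ C(188, 2) = 17578. By convexity Σ_i C(r_i, 2) ≥ 50·C(z/50, 2) = z(z − 50)/(2·50), giving z² − 50z − 50·188·187 ≤ 0 and hence z ≤ (1/2)[50 + √(2500 + 4·1757800)] = (1/2)[50 + √7033700] ≈ (1/2)(50 + 2652.1124) = 1351.0562.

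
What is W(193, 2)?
W(193, 2) = 193 + 1 = 194

A 2-term AP is any pair of integers, so a monochromatic 2-AP exists iff some colour is used at least twice. With 193 colours, the colouring i ↦ i on {1, ..., 193} uses each colour once, avoiding any monochromatic pair, so W(193, 2) > 193. For {1, ..., 194}, pigeonhole forces two integers of the same colour, which form a monochromatic 2-AP. Hence W(193, 2) = 194.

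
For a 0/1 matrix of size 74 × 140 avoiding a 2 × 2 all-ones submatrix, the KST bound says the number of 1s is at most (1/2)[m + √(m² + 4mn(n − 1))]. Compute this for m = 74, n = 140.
z(74, 140; 2, 2) ≤ (1/2)[74 + √(74² + 4·74·140·139)] = (1/2)[74 + √5765636] = 1237.5869

Kővári–Sós–Turán: let r_1, ..., r_74 be the row sums and z = Σ r_i the total number of 1s. Each pair of columns can share at most one row with both entries 1 (else a 2×2 all-ones block appears), so Σ_i C(r_i, 2) ≤ C(140, 2) = 9730. By convexity Σ_i C(r_i, 2) ≥ 74·C(z/74, 2) = z(z − 74)/(2·74), giving z² − 74z − 74·140·139 ≤ 0 and hence z ≤ (1/2)[74 + √(5476 + 4·1440040)] = (1/2)[74 + √5765636] ≈ (1/2)(74 + 2401.1739) = 1237.5869.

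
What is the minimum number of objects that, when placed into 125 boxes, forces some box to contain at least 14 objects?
n = (14 − 1)·125 + 1 = 1626

By the generalised pigeonhole principle, to guarantee some box contains ≥ r objects we need more than (r − 1) · k objects total. Threshold: n = (r − 1) · k + 1. With r = 14 and k = 125: n = 13 · 125 + 1 = 1625 + 1 = 1626. For n = 1625 = 13 · 125, we can put exactly 13 objects in every box, avoiding 14 in any single one — so 1626 is tight.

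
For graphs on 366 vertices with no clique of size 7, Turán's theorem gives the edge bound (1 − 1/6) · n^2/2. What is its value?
Turán density bound = (5/6) · 366^2/2 = 55815

Turán's theorem: ex(n, K_{r+1}) is achieved by the complete r-partite Turán graph T(n, r) with parts as balanced as possible, and is at most (1 − 1/r) · n^2/2. For r = 6, n = 366: the density bound is (5/6) · 133956/2 = 55815. Since 6 ∣ 366, the Turán graph T(366, 6) has parts of equal size 61, and its edge count e(T(366, 6)) = 55815 attains the density bound exactly.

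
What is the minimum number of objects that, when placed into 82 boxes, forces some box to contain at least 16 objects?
n = (16 − 1)·82 + 1 = 1231

By the generalised pigeonhole principle, to guarantee some box contains ≥ r objects we need more than (r − 1) · k objects total. Threshold: n = (r − 1) · k + 1. With r = 16 and k = 82: n = 15 · 82 + 1 = 1230 + 1 = 1231. For n = 1230 = 15 · 82, we can put exactly 15 objects in every box, avoiding 16 in any single one — so 1231 is tight.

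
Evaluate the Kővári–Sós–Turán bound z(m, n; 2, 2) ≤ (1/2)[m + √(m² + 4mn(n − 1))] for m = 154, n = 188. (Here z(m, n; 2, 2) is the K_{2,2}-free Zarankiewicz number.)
z(154, 188; 2, 2) ≤ (1/2)[154 + √(154² + 4·154·188·187)] = (1/2)[154 + √21679812] = 2405.0793

Kővári–Sós–Turán: let r_1, ..., r_154 be the row sums and z = Σ r_i the total number of 1s. Each pair of columns can share at most one row with both entries 1 (else a 2×2 all-ones block appears), so Σ_i C(r_i, 2) ≤ C(188, 2) = 17578. By convexity Σ_i C(r_i, 2) ≥ 154·C(z/154, 2) = z(z − 154)/(2·154), giving z² − 154z − 154·188·187 ≤ 0 and hence z ≤ (1/2)[154 + √(23716 + 4·5414024)] = (1/2)[154 + √21679812] ≈ (1/2)(154 + 4656.1585) = 2405.0793.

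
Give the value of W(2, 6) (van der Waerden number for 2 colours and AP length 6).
W(2, 6) = 1132

This is a classical value, W(2, 6) = 1132, established by combining an explicit 2-colouring of {1, ..., 1131} with no monochromatic 6-AP (giving the lower bound W(2, 6) > 1131) and a finite case analysis / exhaustive computer search showing every 2-colouring of {1, ..., 1132} has such an AP.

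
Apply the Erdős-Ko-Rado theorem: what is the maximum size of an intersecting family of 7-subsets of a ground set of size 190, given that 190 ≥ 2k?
max |F| = C(189, 6) = 58429377468

Erdős-Ko-Rado (1961): when n ≥ 2k, max |F| = C(n−1, k−1). The bound is attained by the star {A : i ∈ A} for any fixed i ∈ [n]. Here C(190−1, 7−1) = C(189, 6) = 58429377468.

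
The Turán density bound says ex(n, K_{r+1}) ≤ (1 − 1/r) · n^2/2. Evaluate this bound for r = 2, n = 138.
Turán density bound = (1/2) · 138^2/2 = 4761

Turán's theorem: ex(n, K_{r+1}) is achieved by the complete r-partite Turán graph T(n, r) with parts as balanced as possible, and is at most (1 − 1/r) · n^2/2. For r = 2, n = 138: the density bound is (1/2) · 19044/2 = 4761. Since 2 ∣ 138, the Turán graph T(138, 2) has parts of equal size 69, and its edge count e(T(138, 2)) = 4761 attains the density bound exactly.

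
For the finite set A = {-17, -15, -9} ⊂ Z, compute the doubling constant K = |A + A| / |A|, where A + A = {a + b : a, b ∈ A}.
K = |A + A| / |A| = 6/3 = 2

Enumerate A + A = {a + b : a, b ∈ A}. With |A| = 3, there are |A|^2 = 9 ordered sum pairs; collecting distinct values, A + A = {-34, -32, -30, -26, -24, -18}, so |A + A| = 6. Thus K = 6/3 = 2. For comparison, the minimum possible |A + A| over all 3-element sets is 2·3 − 1 = 5 (so min K = 5/3), attained only by arithmetic progressions.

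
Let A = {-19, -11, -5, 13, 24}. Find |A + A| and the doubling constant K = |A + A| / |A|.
K = |A + A| / |A| = 15/5 = 3

Enumerate A + A = {a + b : a, b ∈ A}. With |A| = 5, there are |A|^2 = 25 ordered sum pairs; collecting distinct values, A + A = {-38, -30, -24, -22, -16, -10, -6, 2, 5, 8, 13, 19, 26, 37, 48}, so |A + A| = 15. Thus K = 15/5 = 3. For comparison, the minimum possible |A + A| over all 5-element sets is 2·5 − 1 = 9 (so min K = 9/5), attained only by arithmetic progressions.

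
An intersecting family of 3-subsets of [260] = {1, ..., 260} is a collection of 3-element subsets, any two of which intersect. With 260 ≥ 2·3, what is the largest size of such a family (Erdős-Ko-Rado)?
max |F| = C(259, 2) = 33411

Erdős-Ko-Rado (1961): when n ≥ 2k, max |F| = C(n−1, k−1). The bound is attained by the star {A : i ∈ A} for any fixed i ∈ [n]. Here C(260−1, 3−1) = C(259, 2) = 33411.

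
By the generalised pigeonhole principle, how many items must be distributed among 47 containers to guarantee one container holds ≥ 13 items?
n = (13 − 1)·47 + 1 = 565

By the generalised pigeonhole principle, to guarantee some box contains ≥ r objects we need more than (r − 1) · k objects total. Threshold: n = (r − 1) · k + 1. With r = 13 and k = 47: n = 12 · 47 + 1 = 564 + 1 = 565. For n = 564 = 12 · 47, we can put exactly 12 objects in every box, avoiding 13 in any single one — so 565 is tight.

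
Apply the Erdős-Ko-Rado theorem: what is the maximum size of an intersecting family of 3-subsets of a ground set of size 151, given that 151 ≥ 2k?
max |F| = C(150, 2) = 11175

Erdős-Ko-Rado (1961): when n ≥ 2k, max |F| = C(n−1, k−1). The bound is attained by the star {A : i ∈ A} for any fixed i ∈ [n]. Here C(151−1, 3−1) = C(150, 2) = 11175.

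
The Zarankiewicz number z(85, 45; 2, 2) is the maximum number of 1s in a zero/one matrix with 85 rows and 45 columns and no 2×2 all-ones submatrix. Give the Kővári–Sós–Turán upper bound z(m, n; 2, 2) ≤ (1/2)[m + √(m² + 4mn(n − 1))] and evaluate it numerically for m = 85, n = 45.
z(85, 45; 2, 2) ≤ (1/2)[85 + √(85² + 4·85·45·44)] = (1/2)[85 + √680425] = 454.9394

Kővári–Sós–Turán: let r_1, ..., r_85 be the row sums and z = Σ r_i the total number of 1s. Each pair of columns can share at most one row with both entries 1 (else a 2×2 all-ones block appears), so Σ_i C(r_i, 2) ≤ C(45, 2) = 990. By convexity Σ_i C(r_i, 2) ≥ 85·C(z/85, 2) = z(z − 85)/(2·85), giving z² − 85z − 85·45·44 ≤ 0 and hence z ≤ (1/2)[85 + √(7225 + 4·168300)] = (1/2)[85 + √680425] ≈ (1/2)(85 + 824.8788) = 454.9394.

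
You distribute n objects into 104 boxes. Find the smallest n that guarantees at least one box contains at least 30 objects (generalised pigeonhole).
n = (30 − 1)·104 + 1 = 3017

By the generalised pigeonhole principle, to guarantee some box contains ≥ r objects we need more than (r − 1) · k objects total. Threshold: n = (r − 1) · k + 1. With r = 30 and k = 104: n = 29 · 104 + 1 = 3016 + 1 = 3017. For n = 3016 = 29 · 104, we can put exactly 29 objects in every box, avoiding 30 in any single one — so 3017 is tight.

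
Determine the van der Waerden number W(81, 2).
W(81, 2) = 81 + 1 = 82

A 2-term AP is any pair of integers, so a monochromatic 2-AP exists iff some colour is used at least twice. With 81 colours, the colouring i ↦ i on {1, ..., 81} uses each colour once, avoiding any monochromatic pair, so W(81, 2) > 81. For {1, ..., 82}, pigeonhole forces two integers of the same colour, which form a monochromatic 2-AP. Hence W(81, 2) = 82.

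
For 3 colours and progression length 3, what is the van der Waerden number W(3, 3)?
W(3, 3) = 27

W(3, 3) = 27. The lower bound W(3, 3) > 26 comes from an explicit good 3-colouring of [1, 26]; the upper bound W(3, 3) ≤ 27 was verified by exhaustive search over 3-colourings of [1, 27].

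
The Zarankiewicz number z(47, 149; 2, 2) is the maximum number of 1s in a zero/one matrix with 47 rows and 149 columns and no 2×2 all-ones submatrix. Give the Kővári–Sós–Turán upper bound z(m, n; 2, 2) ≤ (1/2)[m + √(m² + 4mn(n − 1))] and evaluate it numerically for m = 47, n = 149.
z(47, 149; 2, 2) ≤ (1/2)[47 + √(47² + 4·47·149·148)] = (1/2)[47 + √4147985] = 1041.8301

Kővári–Sós–Turán: let r_1, ..., r_47 be the row sums and z = Σ r_i the total number of 1s. Each pair of columns can share at most one row with both entries 1 (else a 2×2 all-ones block appears), so Σ_i C(r_i, 2) ≤ C(149, 2) = 11026. By convexity Σ_i C(r_i, 2) ≥ 47·C(z/47, 2) = z(z − 47)/(2·47), giving z² − 47z − 47·149·148 ≤ 0 and hence z ≤ (1/2)[47 + √(2209 + 4·1036444)] = (1/2)[47 + √4147985] ≈ (1/2)(47 + 2036.6603) = 1041.8301.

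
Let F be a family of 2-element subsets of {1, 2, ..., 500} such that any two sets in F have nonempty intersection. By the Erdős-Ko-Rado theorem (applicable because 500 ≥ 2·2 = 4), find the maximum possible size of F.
max |F| = C(499, 1) = 499

The Erdős-Ko-Rado theorem states: for n ≥ 2k, an intersecting family of k-subsets of an n-element set has size at most C(n − 1, k − 1), with equality for 'star' families {A ⊆ [n] : |A| = k, i ∈ A} (fix an element i). For n = 500, k = 2: C(499, 1) = 499.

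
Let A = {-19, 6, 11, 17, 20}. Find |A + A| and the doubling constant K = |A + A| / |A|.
K = |A + A| / |A| = 15/5 = 3

Enumerate A + A = {a + b : a, b ∈ A}. With |A| = 5, there are |A|^2 = 25 ordered sum pairs; collecting distinct values, A + A = {-38, -13, -8, -2, 1, 12, 17, 22, 23, 26, 28, 31, 34, 37, 40}, so |A + A| = 15. Thus K = 15/5 = 3. For comparison, the minimum possible |A + A| over all 5-element sets is 2·5 − 1 = 9 (so min K = 9/5), attained only by arithmetic progressions.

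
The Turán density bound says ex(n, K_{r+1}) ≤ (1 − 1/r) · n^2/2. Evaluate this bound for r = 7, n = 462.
Turán density bound = (6/7) · 462^2/2 = 91476

Turán's theorem: ex(n, K_{r+1}) is achieved by the complete r-partite Turán graph T(n, r) with parts as balanced as possible, and is at most (1 − 1/r) · n^2/2. For r = 7, n = 462: the density bound is (6/7) · 213444/2 = 91476. Since 7 ∣ 462, the Turán graph T(462, 7) has parts of equal size 66, and its edge count e(T(462, 7)) = 91476 attains the density bound exactly.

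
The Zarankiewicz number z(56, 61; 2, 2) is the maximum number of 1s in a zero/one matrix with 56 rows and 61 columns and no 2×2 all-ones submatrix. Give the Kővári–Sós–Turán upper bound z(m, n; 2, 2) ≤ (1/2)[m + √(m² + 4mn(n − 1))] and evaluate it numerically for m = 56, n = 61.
z(56, 61; 2, 2) ≤ (1/2)[56 + √(56² + 4·56·61·60)] = (1/2)[56 + √822976] = 481.5901

Kővári–Sós–Turán: let r_1, ..., r_56 be the row sums and z = Σ r_i the total number of 1s. Each pair of columns can share at most one row with both entries 1 (else a 2×2 all-ones block appears), so Σ_i C(r_i, 2) ≤ C(61, 2) = 1830. By convexity Σ_i C(r_i, 2) ≥ 56·C(z/56, 2) = z(z − 56)/(2·56), giving z² − 56z − 56·61·60 ≤ 0 and hence z ≤ (1/2)[56 + √(3136 + 4·204960)] = (1/2)[56 + √822976] ≈ (1/2)(56 + 907.1802) = 481.5901.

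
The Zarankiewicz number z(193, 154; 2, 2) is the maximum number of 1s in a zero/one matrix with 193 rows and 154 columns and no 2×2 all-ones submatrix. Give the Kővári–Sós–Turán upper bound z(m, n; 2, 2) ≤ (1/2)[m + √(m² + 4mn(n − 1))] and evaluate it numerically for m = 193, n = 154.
z(193, 154; 2, 2) ≤ (1/2)[193 + √(193² + 4·193·154·153)] = (1/2)[193 + √18227113] = 2231.1612

Kővári–Sós–Turán: let r_1, ..., r_193 be the row sums and z = Σ r_i the total number of 1s. Each pair of columns can share at most one row with both entries 1 (else a 2×2 all-ones block appears), so Σ_i C(r_i, 2) ≤ C(154, 2) = 11781. By convexity Σ_i C(r_i, 2) ≥ 193·C(z/193, 2) = z(z − 193)/(2·193), giving z² − 193z − 193·154·153 ≤ 0 and hence z ≤ (1/2)[193 + √(37249 + 4·4547466)] = (1/2)[193 + √18227113] ≈ (1/2)(193 + 4269.3223) = 2231.1612.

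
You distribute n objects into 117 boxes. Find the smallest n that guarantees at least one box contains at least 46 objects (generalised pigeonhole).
n = (46 − 1)·117 + 1 = 5266

By the generalised pigeonhole principle, to guarantee some box contains ≥ r objects we need more than (r − 1) · k objects total. Threshold: n = (r − 1) · k + 1. With r = 46 and k = 117: n = 45 · 117 + 1 = 5265 + 1 = 5266. For n = 5265 = 45 · 117, we can put exactly 45 objects in every box, avoiding 46 in any single one — so 5266 is tight.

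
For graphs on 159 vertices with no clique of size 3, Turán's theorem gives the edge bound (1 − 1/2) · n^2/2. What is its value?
Turán density bound = (1/2) · 159^2/2 = 25281/4 ≈ 6320.25

Turán's theorem: ex(n, K_{r+1}) is achieved by the complete r-partite Turán graph T(n, r) with parts as balanced as possible, and is at most (1 − 1/r) · n^2/2. For r = 2, n = 159: the density bound is (1/2) · 25281/2 = 25281/4 ≈ 6320.25. The integer-valued extremum is e(T(159, 2)) = 6320, which is strictly less than the density bound 25281/4 since 2 ∤ 159 (the parts of T(159, 2) cannot all be equal).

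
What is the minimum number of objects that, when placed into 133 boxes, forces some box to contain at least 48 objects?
n = (48 − 1)·133 + 1 = 6252

By the generalised pigeonhole principle, to guarantee some box contains ≥ r objects we need more than (r − 1) · k objects total. Threshold: n = (r − 1) · k + 1. With r = 48 and k = 133: n = 47 · 133 + 1 = 6251 + 1 = 6252. For n = 6251 = 47 · 133, we can put exactly 47 objects in every box, avoiding 48 in any single one — so 6252 is tight.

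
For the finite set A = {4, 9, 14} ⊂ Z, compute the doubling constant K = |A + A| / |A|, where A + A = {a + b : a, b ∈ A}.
K = |A + A| / |A| = 5/3

Enumerate A + A = {a + b : a, b ∈ A}. With |A| = 3, there are |A|^2 = 9 ordered sum pairs; collecting distinct values, A + A = {8, 13, 18, 23, 28}, so |A + A| = 5. Thus K = 5/3. Here |A + A| = 2|A| − 1 = 5, the minimum possible — so K = 5/3 is minimal, which holds iff A is an arithmetic progression.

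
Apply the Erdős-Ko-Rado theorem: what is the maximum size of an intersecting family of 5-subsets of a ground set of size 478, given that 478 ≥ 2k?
max |F| = C(477, 4) = 2130031575

Erdős-Ko-Rado (1961): when n ≥ 2k, max |F| = C(n−1, k−1). The bound is attained by the star {A : i ∈ A} for any fixed i ∈ [n]. Here C(478−1, 5−1) = C(477, 4) = 2130031575.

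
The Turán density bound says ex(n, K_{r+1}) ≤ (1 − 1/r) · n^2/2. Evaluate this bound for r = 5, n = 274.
Turán density bound = (4/5) · 274^2/2 = 150152/5 ≈ 30030.4

Turán's theorem: ex(n, K_{r+1}) is achieved by the complete r-partite Turán graph T(n, r) with parts as balanced as possible, and is at most (1 − 1/r) · n^2/2. For r = 5, n = 274: the density bound is (4/5) · 75076/2 = 150152/5 ≈ 30030.4. The integer-valued extremum is e(T(274, 5)) = 30030, which is strictly less than the density bound 150152/5 since 5 ∤ 274 (the parts of T(274, 5) cannot all be equal).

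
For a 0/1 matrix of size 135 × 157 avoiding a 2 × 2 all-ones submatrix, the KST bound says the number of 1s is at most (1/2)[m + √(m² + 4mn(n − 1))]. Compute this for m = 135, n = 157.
z(135, 157; 2, 2) ≤ (1/2)[135 + √(135² + 4·135·157·156)] = (1/2)[135 + √13243905] = 1887.1088

Kővári–Sós–Turán: let r_1, ..., r_135 be the row sums and z = Σ r_i the total number of 1s. Each pair of columns can share at most one row with both entries 1 (else a 2×2 all-ones block appears), so Σ_i C(r_i, 2) ≤ C(157, 2) = 12246. By convexity Σ_i C(r_i, 2) ≥ 135·C(z/135, 2) = z(z − 135)/(2·135), giving z² − 135z − 135·157·156 ≤ 0 and hence z ≤ (1/2)[135 + √(18225 + 4·3306420)] = (1/2)[135 + √13243905] ≈ (1/2)(135 + 3639.2176) = 1887.1088.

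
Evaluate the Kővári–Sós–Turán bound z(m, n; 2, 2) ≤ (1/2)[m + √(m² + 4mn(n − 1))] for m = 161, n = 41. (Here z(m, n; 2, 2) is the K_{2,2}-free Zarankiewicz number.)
z(161, 41; 2, 2) ≤ (1/2)[161 + √(161² + 4·161·41·40)] = (1/2)[161 + √1082081] = 600.6156

Kővári–Sós–Turán: let r_1, ..., r_161 be the row sums and z = Σ r_i the total number of 1s. Each pair of columns can share at most one row with both entries 1 (else a 2×2 all-ones block appears), so Σ_i C(r_i, 2) ≤ C(41, 2) = 820. By convexity Σ_i C(r_i, 2) ≥ 161·C(z/161, 2) = z(z − 161)/(2·161), giving z² − 161z − 161·41·40 ≤ 0 and hence z ≤ (1/2)[161 + √(25921 + 4·264040)] = (1/2)[161 + √1082081] ≈ (1/2)(161 + 1040.2312) = 600.6156.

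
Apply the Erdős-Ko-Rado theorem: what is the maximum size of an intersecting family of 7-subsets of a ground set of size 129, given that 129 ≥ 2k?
max |F| = C(128, 6) = 5423611200

Erdős-Ko-Rado (1961): when n ≥ 2k, max |F| = C(n−1, k−1). The bound is attained by the star {A : i ∈ A} for any fixed i ∈ [n]. Here C(129−1, 7−1) = C(128, 6) = 5423611200.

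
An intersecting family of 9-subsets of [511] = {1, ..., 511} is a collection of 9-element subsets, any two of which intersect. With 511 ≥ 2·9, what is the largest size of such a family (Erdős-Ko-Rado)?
max |F| = C(510, 8) = 107418608709385545

Erdős-Ko-Rado (1961): when n ≥ 2k, max |F| = C(n−1, k−1). The bound is attained by the star {A : i ∈ A} for any fixed i ∈ [n]. Here C(511−1, 9−1) = C(510, 8) = 107418608709385545.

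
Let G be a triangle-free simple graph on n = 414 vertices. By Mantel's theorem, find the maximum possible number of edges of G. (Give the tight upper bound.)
ex(414, K_3) = ⌊414^2/4⌋ = 42849

Mantel (1907): a triangle-free graph on n vertices has at most ⌊n^2/4⌋ edges, with equality for the complete bipartite graph K_{⌊n/2⌋, ⌈n/2⌉}. For n = 414: ⌊414^2/4⌋ = ⌊171396/4⌋ = 42849. The extremal graph is K_{207, 207}, which has 207·207 = 42849 edges.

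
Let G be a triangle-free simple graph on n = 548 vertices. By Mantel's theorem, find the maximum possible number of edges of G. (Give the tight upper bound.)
ex(548, K_3) = ⌊548^2/4⌋ = 75076

Mantel (1907): a triangle-free graph on n vertices has at most ⌊n^2/4⌋ edges, with equality for the complete bipartite graph K_{⌊n/2⌋, ⌈n/2⌉}. For n = 548: ⌊548^2/4⌋ = ⌊300304/4⌋ = 75076. The extremal graph is K_{274, 274}, which has 274·274 = 75076 edges.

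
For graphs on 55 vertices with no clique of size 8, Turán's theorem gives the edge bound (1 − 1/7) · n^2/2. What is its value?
Turán density bound = (6/7) · 55^2/2 = 9075/7 ≈ 1296.4286

Turán's theorem: ex(n, K_{r+1}) is achieved by the complete r-partite Turán graph T(n, r) with parts as balanced as possible, and is at most (1 − 1/r) · n^2/2. For r = 7, n = 55: the density bound is (6/7) · 3025/2 = 9075/7 ≈ 1296.4286. The integer-valued extremum is e(T(55, 7)) = 1296, which is strictly less than the density bound 9075/7 since 7 ∤ 55 (the parts of T(55, 7) cannot all be equal).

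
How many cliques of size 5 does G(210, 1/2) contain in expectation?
E[# K_5] = C(210, 5) · (1/2)^C(5, 2) = 3244032792 / 2^10 = 405504099/128 = 3168000.7734375

For each 5-subset S of vertices (there are C(210, 5) = 3244032792 such S), let X_S = 1 if S induces a K_5 (all C(5, 2) = 10 edges present). Then P(X_S = 1) = (1/2)^10 = 1/1024. By linearity of expectation, E[# K_5] = C(210, 5) · (1/2)^10 = 3244032792 / 1024 = 405504099/128 = 3168000.7734375.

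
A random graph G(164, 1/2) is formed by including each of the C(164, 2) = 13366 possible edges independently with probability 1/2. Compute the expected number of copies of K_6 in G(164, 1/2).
E[# K_6] = C(164, 6) · (1/2)^C(6, 2) = 24635248848 / 2^15 = 1539703053/2048 ≈ 751808.131348

For each 6-subset S of vertices (there are C(164, 6) = 24635248848 such S), let X_S = 1 if S induces a K_6 (all C(6, 2) = 15 edges present). Then P(X_S = 1) = (1/2)^15 = 1/32768. By linearity of expectation, E[# K_6] = C(164, 6) · (1/2)^15 = 24635248848 / 32768 = 1539703053/2048 ≈ 751808.131348.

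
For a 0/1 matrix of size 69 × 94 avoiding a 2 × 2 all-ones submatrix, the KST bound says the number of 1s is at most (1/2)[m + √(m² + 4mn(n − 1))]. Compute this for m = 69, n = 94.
z(69, 94; 2, 2) ≤ (1/2)[69 + √(69² + 4·69·94·93)] = (1/2)[69 + √2417553] = 811.9241

Kővári–Sós–Turán: let r_1, ..., r_69 be the row sums and z = Σ r_i the total number of 1s. Each pair of columns can share at most one row with both entries 1 (else a 2×2 all-ones block appears), so Σ_i C(r_i, 2) ≤ C(94, 2) = 4371. By convexity Σ_i C(r_i, 2) ≥ 69·C(z/69, 2) = z(z − 69)/(2·69), giving z² − 69z − 69·94·93 ≤ 0 and hence z ≤ (1/2)[69 + √(4761 + 4·603198)] = (1/2)[69 + √2417553] ≈ (1/2)(69 + 1554.8482) = 811.9241.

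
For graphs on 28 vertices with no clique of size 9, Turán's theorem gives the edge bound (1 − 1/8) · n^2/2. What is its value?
Turán density bound = (7/8) · 28^2/2 = 343

Turán's theorem: ex(n, K_{r+1}) is achieved by the complete r-partite Turán graph T(n, r) with parts as balanced as possible, and is at most (1 − 1/r) · n^2/2. For r = 8, n = 28: the density bound is (7/8) · 784/2 = 343. The integer-valued extremum is e(T(28, 8)) = 342, which is strictly less than the density bound 343 since 8 ∤ 28 (the parts of T(28, 8) cannot all be equal).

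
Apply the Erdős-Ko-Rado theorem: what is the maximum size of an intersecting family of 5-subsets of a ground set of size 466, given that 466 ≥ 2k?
max |F| = C(465, 4) = 1923014940

The Erdős-Ko-Rado theorem states: for n ≥ 2k, an intersecting family of k-subsets of an n-element set has size at most C(n − 1, k − 1), with equality for 'star' families {A ⊆ [n] : |A| = k, i ∈ A} (fix an element i). For n = 466, k = 5: C(465, 4) = 1923014940.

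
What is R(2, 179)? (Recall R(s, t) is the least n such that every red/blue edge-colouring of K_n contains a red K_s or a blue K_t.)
R(2, 179) = 179

R(2, k) = k for all k ≥ 2: in a 2-colouring of K_k, either some edge is red (a red K_2) or all edges are blue (a blue K_k). And K_{178} coloured all-blue has no blue K_179, so R(2, 179) > 178. Hence R(2, 179) = 179.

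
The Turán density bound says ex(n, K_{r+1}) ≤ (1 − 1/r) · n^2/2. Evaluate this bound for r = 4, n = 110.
Turán density bound = (3/4) · 110^2/2 = 9075/2 ≈ 4537.5

Turán's theorem: ex(n, K_{r+1}) is achieved by the complete r-partite Turán graph T(n, r) with parts as balanced as possible, and is at most (1 − 1/r) · n^2/2. For r = 4, n = 110: the density bound is (3/4) · 12100/2 = 9075/2 ≈ 4537.5. The integer-valued extremum is e(T(110, 4)) = 4537, which is strictly less than the density bound 9075/2 since 4 ∤ 110 (the parts of T(110, 4) cannot all be equal).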